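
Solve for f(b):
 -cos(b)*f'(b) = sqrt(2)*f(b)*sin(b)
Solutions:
 f(b) = C1*cos(b)^(sqrt(2))


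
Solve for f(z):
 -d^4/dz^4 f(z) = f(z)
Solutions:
 f(z) = (C1*sin(sqrt(2)*z/2) + C2*cos(sqrt(2)*z/2))*exp(-sqrt(2)*z/2) + (C3*sin(sqrt(2)*z/2) + C4*cos(sqrt(2)*z/2))*exp(sqrt(2)*z/2)


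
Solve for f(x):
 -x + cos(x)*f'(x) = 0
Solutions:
 f(x) = C1 + Integral(x/cos(x), x)


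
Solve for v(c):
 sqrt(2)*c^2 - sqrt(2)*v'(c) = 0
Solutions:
 v(c) = C1 + c^3/3


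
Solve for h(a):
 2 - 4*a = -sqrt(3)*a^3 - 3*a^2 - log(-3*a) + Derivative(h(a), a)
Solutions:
 h(a) = C1 + sqrt(3)*a^4/4 + a^3 - 2*a^2 + a*log(-a) + a*(1 + log(3))


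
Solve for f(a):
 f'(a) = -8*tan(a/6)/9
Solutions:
 f(a) = C1 + 16*log(cos(a/6))/3


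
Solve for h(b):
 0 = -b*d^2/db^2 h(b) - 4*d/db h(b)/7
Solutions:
 h(b) = C1 + C2*b^(3/7)


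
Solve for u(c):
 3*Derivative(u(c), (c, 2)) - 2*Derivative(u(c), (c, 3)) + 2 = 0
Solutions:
 u(c) = C1 + C2*c + C3*exp(3*c/2) - c^2/3


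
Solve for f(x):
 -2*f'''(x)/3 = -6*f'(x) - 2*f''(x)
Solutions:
 f(x) = C1 + C2*exp(3*x*(1 - sqrt(5))/2) + C3*exp(3*x*(1 + sqrt(5))/2)


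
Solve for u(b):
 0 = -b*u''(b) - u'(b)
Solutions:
 u(b) = C1 + C2*log(b)


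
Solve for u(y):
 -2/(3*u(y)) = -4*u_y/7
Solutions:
 u(y) = -sqrt(C1 + 21*y)/3
 u(y) = sqrt(C1 + 21*y)/3


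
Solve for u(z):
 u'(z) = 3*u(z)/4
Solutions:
 u(z) = C1*exp(3*z/4)


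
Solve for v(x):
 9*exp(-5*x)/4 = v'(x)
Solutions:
 v(x) = C1 - 9*exp(-5*x)/20


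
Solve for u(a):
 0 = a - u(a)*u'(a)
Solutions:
 u(a) = -sqrt(C1 + a^2)
 u(a) = sqrt(C1 + a^2)


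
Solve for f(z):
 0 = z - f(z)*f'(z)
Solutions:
 f(z) = -sqrt(C1 + z^2)
 f(z) = sqrt(C1 + z^2)


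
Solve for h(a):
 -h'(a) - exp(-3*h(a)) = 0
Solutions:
 h(a) = log(C1 - 3*a)/3
 h(a) = log((-3^(1/3) - 3^(5/6)*I)*(C1 - a)^(1/3)/2)
 h(a) = log((-3^(1/3) + 3^(5/6)*I)*(C1 - a)^(1/3)/2)


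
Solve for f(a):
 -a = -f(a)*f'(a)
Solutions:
 f(a) = -sqrt(C1 + a^2)
 f(a) = sqrt(C1 + a^2)


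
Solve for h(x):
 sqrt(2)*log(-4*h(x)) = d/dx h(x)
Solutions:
 -sqrt(2)*Integral(1/(log(-_y) + 2*log(2)), (_y, h(x)))/2 = C1 - x


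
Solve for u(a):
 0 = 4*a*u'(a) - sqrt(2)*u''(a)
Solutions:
 u(a) = C1 + C2*erfi(2^(1/4)*a)


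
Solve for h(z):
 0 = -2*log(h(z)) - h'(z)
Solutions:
 li(h(z)) = C1 - 2*z


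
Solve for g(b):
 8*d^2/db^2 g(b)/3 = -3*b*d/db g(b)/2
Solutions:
 g(b) = C1 + C2*erf(3*sqrt(2)*b/8)


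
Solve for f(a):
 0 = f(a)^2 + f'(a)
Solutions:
 f(a) = 1/(C1 + a)


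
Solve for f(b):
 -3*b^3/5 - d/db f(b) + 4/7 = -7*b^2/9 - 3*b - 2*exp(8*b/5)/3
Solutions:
 f(b) = C1 - 3*b^4/20 + 7*b^3/27 + 3*b^2/2 + 4*b/7 + 5*exp(8*b/5)/12


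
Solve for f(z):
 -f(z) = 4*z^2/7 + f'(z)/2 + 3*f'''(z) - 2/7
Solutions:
 f(z) = C1*exp(-2^(1/3)*z*(-(18 + sqrt(326))^(1/3) + 2^(1/3)/(18 + sqrt(326))^(1/3))/12)*sin(2^(1/3)*sqrt(3)*z*(2^(1/3)/(18 + sqrt(326))^(1/3) + (18 + sqrt(326))^(1/3))/12) + C2*exp(-2^(1/3)*z*(-(18 + sqrt(326))^(1/3) + 2^(1/3)/(18 + sqrt(326))^(1/3))/12)*cos(2^(1/3)*sqrt(3)*z*(2^(1/3)/(18 + sqrt(326))^(1/3) + (18 + sqrt(326))^(1/3))/12) + C3*exp(2^(1/3)*z*(-(18 + sqrt(326))^(1/3) + 2^(1/3)/(18 + sqrt(326))^(1/3))/6) - 4*z^2/7 + 4*z/7


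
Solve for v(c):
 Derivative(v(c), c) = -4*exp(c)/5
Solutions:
 v(c) = C1 - 4*exp(c)/5


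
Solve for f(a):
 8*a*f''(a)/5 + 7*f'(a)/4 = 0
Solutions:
 f(a) = C1 + C2/a^(3/32)


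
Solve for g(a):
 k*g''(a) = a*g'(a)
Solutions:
 g(a) = C1 + C2*erf(sqrt(2)*a*sqrt(-1/k)/2)/sqrt(-1/k)


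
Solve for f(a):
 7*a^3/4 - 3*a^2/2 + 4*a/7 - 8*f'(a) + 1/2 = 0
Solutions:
 f(a) = C1 + 7*a^4/128 - a^3/16 + a^2/28 + a/16


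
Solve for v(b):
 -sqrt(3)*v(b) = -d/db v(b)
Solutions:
 v(b) = C1*exp(sqrt(3)*b)


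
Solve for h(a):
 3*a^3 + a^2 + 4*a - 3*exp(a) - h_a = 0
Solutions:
 h(a) = C1 + 3*a^4/4 + a^3/3 + 2*a^2 - 3*exp(a)


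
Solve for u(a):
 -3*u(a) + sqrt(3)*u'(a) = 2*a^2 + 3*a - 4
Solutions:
 u(a) = C1*exp(sqrt(3)*a) - 2*a^2/3 - a - 4*sqrt(3)*a/9 - sqrt(3)/3 + 8/9


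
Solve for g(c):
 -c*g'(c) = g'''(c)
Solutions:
 g(c) = C1 + Integral(C2*airyai(-c) + C3*airybi(-c), c)


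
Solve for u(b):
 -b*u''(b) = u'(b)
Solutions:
 u(b) = C1 + C2*log(b)


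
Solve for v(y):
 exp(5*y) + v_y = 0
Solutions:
 v(y) = C1 - exp(5*y)/5


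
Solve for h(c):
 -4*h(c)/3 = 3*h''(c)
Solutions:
 h(c) = C1*sin(2*c/3) + C2*cos(2*c/3)


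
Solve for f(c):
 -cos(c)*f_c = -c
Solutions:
 f(c) = C1 + Integral(c/cos(c), c)


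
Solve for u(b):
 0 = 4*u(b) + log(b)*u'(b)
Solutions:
 u(b) = C1*exp(-4*li(b))


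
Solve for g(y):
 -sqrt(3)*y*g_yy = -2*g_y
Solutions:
 g(y) = C1 + C2*y^(1 + 2*sqrt(3)/3)


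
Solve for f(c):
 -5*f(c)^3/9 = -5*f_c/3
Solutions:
 f(c) = -sqrt(6)*sqrt(-1/(C1 + c))/2
 f(c) = sqrt(6)*sqrt(-1/(C1 + c))/2


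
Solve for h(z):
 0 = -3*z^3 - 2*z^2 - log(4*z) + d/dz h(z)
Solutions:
 h(z) = C1 + 3*z^4/4 + 2*z^3/3 + z*log(z) - z + z*log(4)


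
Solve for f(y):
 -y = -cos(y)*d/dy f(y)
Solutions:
 f(y) = C1 + Integral(y/cos(y), y)


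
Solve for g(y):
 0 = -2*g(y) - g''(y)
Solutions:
 g(y) = C1*sin(sqrt(2)*y) + C2*cos(sqrt(2)*y)


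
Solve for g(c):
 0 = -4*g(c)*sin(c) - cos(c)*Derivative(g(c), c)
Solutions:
 g(c) = C1*cos(c)^4


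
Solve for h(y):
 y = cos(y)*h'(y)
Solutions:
 h(y) = C1 + Integral(y/cos(y), y)


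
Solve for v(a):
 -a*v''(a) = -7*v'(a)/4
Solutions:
 v(a) = C1 + C2*a^(11/4)


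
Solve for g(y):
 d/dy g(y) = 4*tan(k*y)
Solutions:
 g(y) = C1 + 4*Piecewise((-log(cos(k*y))/k, Ne(k, 0)), (0, True))


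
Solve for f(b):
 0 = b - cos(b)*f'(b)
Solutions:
 f(b) = C1 + Integral(b/cos(b), b)


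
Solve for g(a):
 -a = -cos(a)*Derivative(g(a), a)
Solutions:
 g(a) = C1 + Integral(a/cos(a), a)


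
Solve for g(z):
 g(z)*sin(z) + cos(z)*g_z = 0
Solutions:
 g(z) = C1*cos(z)


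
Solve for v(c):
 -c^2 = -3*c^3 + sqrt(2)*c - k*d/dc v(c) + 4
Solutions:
 v(c) = C1 - 3*c^4/(4*k) + c^3/(3*k) + sqrt(2)*c^2/(2*k) + 4*c/k


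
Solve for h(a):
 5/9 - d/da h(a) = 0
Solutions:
 h(a) = C1 + 5*a/9


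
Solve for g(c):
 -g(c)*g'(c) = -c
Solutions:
 g(c) = -sqrt(C1 + c^2)
 g(c) = sqrt(C1 + c^2)


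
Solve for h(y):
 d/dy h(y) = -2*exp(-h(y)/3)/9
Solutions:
 h(y) = 3*log(C1 - 2*y/27)


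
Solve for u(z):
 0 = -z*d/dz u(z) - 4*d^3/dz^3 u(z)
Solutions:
 u(z) = C1 + Integral(C2*airyai(-2^(1/3)*z/2) + C3*airybi(-2^(1/3)*z/2), z)


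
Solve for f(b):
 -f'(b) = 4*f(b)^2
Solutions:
 f(b) = 1/(C1 + 4*b)


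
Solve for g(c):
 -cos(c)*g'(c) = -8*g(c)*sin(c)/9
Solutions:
 g(c) = C1/cos(c)^(8/9)


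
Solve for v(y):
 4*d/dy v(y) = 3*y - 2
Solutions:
 v(y) = C1 + 3*y^2/8 - y/2


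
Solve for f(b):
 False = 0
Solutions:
 f(b) = C1 - 5*b*acos(-b/2)/7 + zoo*b - 5*sqrt(4 - b^2)/7


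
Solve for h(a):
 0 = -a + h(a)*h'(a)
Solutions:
 h(a) = -sqrt(C1 + a^2)
 h(a) = sqrt(C1 + a^2)


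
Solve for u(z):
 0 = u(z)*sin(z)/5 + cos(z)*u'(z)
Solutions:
 u(z) = C1*cos(z)^(1/5)


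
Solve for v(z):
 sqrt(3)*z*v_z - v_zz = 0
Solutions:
 v(z) = C1 + C2*erfi(sqrt(2)*3^(1/4)*z/2)


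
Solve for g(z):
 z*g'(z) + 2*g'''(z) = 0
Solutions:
 g(z) = C1 + Integral(C2*airyai(-2^(2/3)*z/2) + C3*airybi(-2^(2/3)*z/2), z)


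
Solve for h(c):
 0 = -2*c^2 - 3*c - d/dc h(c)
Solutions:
 h(c) = C1 - 2*c^3/3 - 3*c^2/2


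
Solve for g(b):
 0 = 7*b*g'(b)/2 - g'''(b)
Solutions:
 g(b) = C1 + Integral(C2*airyai(2^(2/3)*7^(1/3)*b/2) + C3*airybi(2^(2/3)*7^(1/3)*b/2), b)


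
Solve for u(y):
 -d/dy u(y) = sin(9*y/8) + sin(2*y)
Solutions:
 u(y) = C1 + 8*cos(9*y/8)/9 + cos(2*y)/2


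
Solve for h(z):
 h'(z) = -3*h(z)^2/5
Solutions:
 h(z) = 5/(C1 + 3*z)


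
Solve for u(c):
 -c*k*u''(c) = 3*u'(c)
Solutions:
 u(c) = C1 + c^(((re(k) - 3)*re(k) + im(k)^2)/(re(k)^2 + im(k)^2))*(C2*sin(3*log(c)*Abs(im(k))/(re(k)^2 + im(k)^2)) + C3*cos(3*log(c)*im(k)/(re(k)^2 + im(k)^2)))


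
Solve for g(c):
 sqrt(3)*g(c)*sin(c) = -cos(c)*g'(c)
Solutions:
 g(c) = C1*cos(c)^(sqrt(3))


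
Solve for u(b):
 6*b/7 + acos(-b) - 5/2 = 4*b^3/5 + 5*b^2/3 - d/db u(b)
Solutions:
 u(b) = C1 + b^4/5 + 5*b^3/9 - 3*b^2/7 - b*acos(-b) + 5*b/2 - sqrt(1 - b^2)


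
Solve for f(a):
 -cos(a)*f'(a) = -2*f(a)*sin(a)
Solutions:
 f(a) = C1/cos(a)^2


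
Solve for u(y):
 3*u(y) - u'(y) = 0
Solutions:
 u(y) = C1*exp(3*y)


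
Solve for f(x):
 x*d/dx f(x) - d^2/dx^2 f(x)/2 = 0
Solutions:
 f(x) = C1 + C2*erfi(x)


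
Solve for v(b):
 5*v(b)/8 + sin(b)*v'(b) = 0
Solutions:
 v(b) = C1*(cos(b) + 1)^(5/16)/(cos(b) - 1)^(5/16)


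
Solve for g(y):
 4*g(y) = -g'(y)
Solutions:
 g(y) = C1*exp(-4*y)


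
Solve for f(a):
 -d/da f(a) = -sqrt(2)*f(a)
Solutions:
 f(a) = C1*exp(sqrt(2)*a)


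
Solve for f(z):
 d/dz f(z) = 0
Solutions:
 f(z) = C1


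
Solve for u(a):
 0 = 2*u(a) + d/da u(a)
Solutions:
 u(a) = C1*exp(-2*a)


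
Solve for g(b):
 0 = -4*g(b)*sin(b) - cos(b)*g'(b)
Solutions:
 g(b) = C1*cos(b)^4


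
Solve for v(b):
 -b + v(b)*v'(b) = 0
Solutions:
 v(b) = -sqrt(C1 + b^2)
 v(b) = sqrt(C1 + b^2)


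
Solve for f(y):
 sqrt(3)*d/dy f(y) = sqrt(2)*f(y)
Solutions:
 f(y) = C1*exp(sqrt(6)*y/3)


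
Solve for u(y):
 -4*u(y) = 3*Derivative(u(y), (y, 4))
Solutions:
 u(y) = (C1*sin(3^(3/4)*y/3) + C2*cos(3^(3/4)*y/3))*exp(-3^(3/4)*y/3) + (C3*sin(3^(3/4)*y/3) + C4*cos(3^(3/4)*y/3))*exp(3^(3/4)*y/3)


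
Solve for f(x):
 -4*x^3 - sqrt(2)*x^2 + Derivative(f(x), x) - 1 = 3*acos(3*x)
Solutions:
 f(x) = C1 + x^4 + sqrt(2)*x^3/3 + 3*x*acos(3*x) + x - sqrt(1 - 9*x^2)


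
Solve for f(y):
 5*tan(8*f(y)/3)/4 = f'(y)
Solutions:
 f(y) = -3*asin(C1*exp(10*y/3))/8 + 3*pi/8
 f(y) = 3*asin(C1*exp(10*y/3))/8


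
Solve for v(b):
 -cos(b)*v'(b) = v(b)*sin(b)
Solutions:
 v(b) = C1*cos(b)


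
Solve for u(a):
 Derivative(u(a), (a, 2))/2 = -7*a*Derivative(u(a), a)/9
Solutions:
 u(a) = C1 + C2*erf(sqrt(7)*a/3)


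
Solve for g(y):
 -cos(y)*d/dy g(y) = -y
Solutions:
 g(y) = C1 + Integral(y/cos(y), y)


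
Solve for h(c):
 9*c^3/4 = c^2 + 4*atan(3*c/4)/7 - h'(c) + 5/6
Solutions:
 h(c) = C1 - 9*c^4/16 + c^3/3 + 4*c*atan(3*c/4)/7 + 5*c/6 - 8*log(9*c^2 + 16)/21


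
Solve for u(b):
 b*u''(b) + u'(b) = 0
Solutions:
 u(b) = C1 + C2*log(b)


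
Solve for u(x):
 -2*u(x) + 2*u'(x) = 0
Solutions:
 u(x) = C1*exp(x)


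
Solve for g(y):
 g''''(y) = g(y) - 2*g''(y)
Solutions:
 g(y) = C1*exp(-y*sqrt(-1 + sqrt(2))) + C2*exp(y*sqrt(-1 + sqrt(2))) + C3*sin(y*sqrt(1 + sqrt(2))) + C4*cos(y*sqrt(1 + sqrt(2)))


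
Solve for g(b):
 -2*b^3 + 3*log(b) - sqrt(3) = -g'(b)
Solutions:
 g(b) = C1 + b^4/2 - 3*b*log(b) + sqrt(3)*b + 3*b


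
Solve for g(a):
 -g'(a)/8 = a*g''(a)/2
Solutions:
 g(a) = C1 + C2*a^(3/4)


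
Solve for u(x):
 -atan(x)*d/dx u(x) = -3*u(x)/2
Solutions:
 u(x) = C1*exp(3*Integral(1/atan(x), x)/2)


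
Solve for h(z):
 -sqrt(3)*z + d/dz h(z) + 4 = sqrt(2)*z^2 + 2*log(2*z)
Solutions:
 h(z) = C1 + sqrt(2)*z^3/3 + sqrt(3)*z^2/2 + 2*z*log(z) - 6*z + z*log(4)


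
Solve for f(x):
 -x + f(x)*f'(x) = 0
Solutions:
 f(x) = -sqrt(C1 + x^2)
 f(x) = sqrt(C1 + x^2)


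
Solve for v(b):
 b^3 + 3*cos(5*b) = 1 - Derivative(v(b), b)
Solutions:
 v(b) = C1 - b^4/4 + b - 3*sin(5*b)/5


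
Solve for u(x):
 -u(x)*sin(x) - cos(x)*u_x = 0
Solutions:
 u(x) = C1*cos(x)


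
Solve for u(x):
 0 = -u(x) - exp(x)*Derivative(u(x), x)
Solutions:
 u(x) = C1*exp(exp(-x))


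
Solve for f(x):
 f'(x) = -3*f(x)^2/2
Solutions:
 f(x) = 2/(C1 + 3*x)


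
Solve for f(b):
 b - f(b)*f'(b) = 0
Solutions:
 f(b) = -sqrt(C1 + b^2)
 f(b) = sqrt(C1 + b^2)


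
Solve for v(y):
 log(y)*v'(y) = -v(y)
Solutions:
 v(y) = C1*exp(-li(y))


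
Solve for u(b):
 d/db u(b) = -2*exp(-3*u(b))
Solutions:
 u(b) = log(C1 - 6*b)/3
 u(b) = log((-3^(1/3) - 3^(5/6)*I)*(C1 - 2*b)^(1/3)/2)
 u(b) = log((-3^(1/3) + 3^(5/6)*I)*(C1 - 2*b)^(1/3)/2)


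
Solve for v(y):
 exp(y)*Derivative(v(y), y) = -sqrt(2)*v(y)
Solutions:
 v(y) = C1*exp(sqrt(2)*exp(-y))


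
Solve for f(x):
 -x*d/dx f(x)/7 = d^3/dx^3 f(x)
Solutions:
 f(x) = C1 + Integral(C2*airyai(-7^(2/3)*x/7) + C3*airybi(-7^(2/3)*x/7), x)


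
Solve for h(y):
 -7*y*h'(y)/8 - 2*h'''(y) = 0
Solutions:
 h(y) = C1 + Integral(C2*airyai(-2^(2/3)*7^(1/3)*y/4) + C3*airybi(-2^(2/3)*7^(1/3)*y/4), y)


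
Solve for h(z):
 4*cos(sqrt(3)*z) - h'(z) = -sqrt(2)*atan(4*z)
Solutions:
 h(z) = C1 + sqrt(2)*(z*atan(4*z) - log(16*z^2 + 1)/8) + 4*sqrt(3)*sin(sqrt(3)*z)/3


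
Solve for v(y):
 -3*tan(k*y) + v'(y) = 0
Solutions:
 v(y) = C1 + 3*Piecewise((-log(cos(k*y))/k, Ne(k, 0)), (0, True))


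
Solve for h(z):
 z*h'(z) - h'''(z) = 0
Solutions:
 h(z) = C1 + Integral(C2*airyai(z) + C3*airybi(z), z)


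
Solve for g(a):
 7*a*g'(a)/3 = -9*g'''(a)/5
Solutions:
 g(a) = C1 + Integral(C2*airyai(-35^(1/3)*a/3) + C3*airybi(-35^(1/3)*a/3), a)


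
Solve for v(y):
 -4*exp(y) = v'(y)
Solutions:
 v(y) = C1 - 4*exp(y)


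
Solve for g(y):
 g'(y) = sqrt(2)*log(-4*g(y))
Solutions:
 -sqrt(2)*Integral(1/(log(-_y) + 2*log(2)), (_y, g(y)))/2 = C1 - y


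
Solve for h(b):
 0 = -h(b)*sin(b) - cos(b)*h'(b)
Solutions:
 h(b) = C1*cos(b)


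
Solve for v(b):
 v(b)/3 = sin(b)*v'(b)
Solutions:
 v(b) = C1*(cos(b) - 1)^(1/6)/(cos(b) + 1)^(1/6)


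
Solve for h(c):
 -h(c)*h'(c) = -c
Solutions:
 h(c) = -sqrt(C1 + c^2)
 h(c) = sqrt(C1 + c^2)


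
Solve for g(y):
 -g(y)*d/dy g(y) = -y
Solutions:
 g(y) = -sqrt(C1 + y^2)
 g(y) = sqrt(C1 + y^2)


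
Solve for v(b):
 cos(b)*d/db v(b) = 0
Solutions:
 v(b) = C1


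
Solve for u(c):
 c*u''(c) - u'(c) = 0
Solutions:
 u(c) = C1 + C2*c^2


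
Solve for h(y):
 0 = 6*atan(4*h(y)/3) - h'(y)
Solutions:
 Integral(1/atan(4*_y/3), (_y, h(y))) = C1 + 6*y


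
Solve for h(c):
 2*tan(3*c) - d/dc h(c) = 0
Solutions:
 h(c) = C1 - 2*log(cos(3*c))/3


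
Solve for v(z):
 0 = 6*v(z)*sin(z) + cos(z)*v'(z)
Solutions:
 v(z) = C1*cos(z)^6


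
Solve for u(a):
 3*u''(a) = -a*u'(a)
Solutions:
 u(a) = C1 + C2*erf(sqrt(6)*a/6)


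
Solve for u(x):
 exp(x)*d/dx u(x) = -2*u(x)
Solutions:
 u(x) = C1*exp(2*exp(-x))


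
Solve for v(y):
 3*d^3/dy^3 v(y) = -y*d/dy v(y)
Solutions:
 v(y) = C1 + Integral(C2*airyai(-3^(2/3)*y/3) + C3*airybi(-3^(2/3)*y/3), y)


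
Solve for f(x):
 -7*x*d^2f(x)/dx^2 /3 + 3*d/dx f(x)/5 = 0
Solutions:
 f(x) = C1 + C2*x^(44/35)


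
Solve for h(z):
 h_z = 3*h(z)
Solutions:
 h(z) = C1*exp(3*z)


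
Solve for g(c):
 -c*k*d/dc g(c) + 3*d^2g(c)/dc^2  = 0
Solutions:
 g(c) = Piecewise((-sqrt(6)*sqrt(pi)*C1*erf(sqrt(6)*c*sqrt(-k)/6)/(2*sqrt(-k)) - C2, (k > 0) | (k < 0)), (-C1*c - C2, True))


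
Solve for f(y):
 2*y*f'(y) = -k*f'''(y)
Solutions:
 f(y) = C1 + Integral(C2*airyai(2^(1/3)*y*(-1/k)^(1/3)) + C3*airybi(2^(1/3)*y*(-1/k)^(1/3)), y)


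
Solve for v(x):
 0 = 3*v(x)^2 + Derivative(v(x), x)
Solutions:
 v(x) = 1/(C1 + 3*x)


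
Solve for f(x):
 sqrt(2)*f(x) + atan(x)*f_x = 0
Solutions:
 f(x) = C1*exp(-sqrt(2)*Integral(1/atan(x), x))


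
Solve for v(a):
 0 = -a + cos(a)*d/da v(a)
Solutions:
 v(a) = C1 + Integral(a/cos(a), a)


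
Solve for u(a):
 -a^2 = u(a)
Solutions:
 u(a) = -a^2


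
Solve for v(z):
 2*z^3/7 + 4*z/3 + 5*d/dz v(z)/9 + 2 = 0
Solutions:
 v(z) = C1 - 9*z^4/70 - 6*z^2/5 - 18*z/5


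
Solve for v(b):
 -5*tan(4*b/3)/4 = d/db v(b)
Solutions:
 v(b) = C1 + 15*log(cos(4*b/3))/16


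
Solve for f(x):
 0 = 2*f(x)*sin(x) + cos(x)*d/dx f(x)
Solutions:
 f(x) = C1*cos(x)^2


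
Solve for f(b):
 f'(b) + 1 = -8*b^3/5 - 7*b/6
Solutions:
 f(b) = C1 - 2*b^4/5 - 7*b^2/12 - b


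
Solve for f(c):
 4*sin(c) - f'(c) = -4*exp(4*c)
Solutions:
 f(c) = C1 + exp(4*c) - 4*cos(c)


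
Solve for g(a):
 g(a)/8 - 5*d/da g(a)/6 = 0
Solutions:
 g(a) = C1*exp(3*a/20)


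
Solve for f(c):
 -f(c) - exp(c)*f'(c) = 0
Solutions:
 f(c) = C1*exp(exp(-c))


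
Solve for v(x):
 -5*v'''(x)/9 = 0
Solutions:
 v(x) = C1 + C2*x + C3*x^2


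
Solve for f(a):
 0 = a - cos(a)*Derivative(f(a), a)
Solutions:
 f(a) = C1 + Integral(a/cos(a), a)


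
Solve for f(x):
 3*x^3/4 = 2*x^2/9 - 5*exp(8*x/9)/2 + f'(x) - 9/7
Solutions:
 f(x) = C1 + 3*x^4/16 - 2*x^3/27 + 9*x/7 + 45*exp(8*x/9)/16


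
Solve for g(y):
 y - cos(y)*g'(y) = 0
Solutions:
 g(y) = C1 + Integral(y/cos(y), y)


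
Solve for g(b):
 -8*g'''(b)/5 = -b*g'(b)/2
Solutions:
 g(b) = C1 + Integral(C2*airyai(2^(2/3)*5^(1/3)*b/4) + C3*airybi(2^(2/3)*5^(1/3)*b/4), b)


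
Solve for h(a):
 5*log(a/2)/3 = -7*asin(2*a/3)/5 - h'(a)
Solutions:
 h(a) = C1 - 5*a*log(a)/3 - 7*a*asin(2*a/3)/5 + 5*a*log(2)/3 + 5*a/3 - 7*sqrt(9 - 4*a^2)/10


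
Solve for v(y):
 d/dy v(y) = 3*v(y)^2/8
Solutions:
 v(y) = -8/(C1 + 3*y)


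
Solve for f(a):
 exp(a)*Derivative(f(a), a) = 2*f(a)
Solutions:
 f(a) = C1*exp(-2*exp(-a))


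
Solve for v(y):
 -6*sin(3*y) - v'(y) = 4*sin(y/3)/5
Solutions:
 v(y) = C1 + 12*cos(y/3)/5 + 2*cos(3*y)


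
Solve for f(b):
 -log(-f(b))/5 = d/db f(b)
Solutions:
 -li(-f(b)) = C1 - b/5


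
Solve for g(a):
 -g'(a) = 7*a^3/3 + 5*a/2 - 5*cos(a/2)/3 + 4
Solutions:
 g(a) = C1 - 7*a^4/12 - 5*a^2/4 - 4*a + 10*sin(a/2)/3


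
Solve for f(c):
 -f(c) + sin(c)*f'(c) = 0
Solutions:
 f(c) = C1*sqrt(cos(c) - 1)/sqrt(cos(c) + 1)


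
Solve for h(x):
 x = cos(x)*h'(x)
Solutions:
 h(x) = C1 + Integral(x/cos(x), x)


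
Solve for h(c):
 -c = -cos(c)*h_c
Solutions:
 h(c) = C1 + Integral(c/cos(c), c)


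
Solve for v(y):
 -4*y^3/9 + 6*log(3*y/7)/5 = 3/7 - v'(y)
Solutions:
 v(y) = C1 + y^4/9 - 6*y*log(y)/5 - 6*y*log(3)/5 + 57*y/35 + 6*y*log(7)/5


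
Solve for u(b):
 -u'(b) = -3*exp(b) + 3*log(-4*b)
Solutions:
 u(b) = C1 - 3*b*log(-b) + 3*b*(1 - 2*log(2)) + 3*exp(b)


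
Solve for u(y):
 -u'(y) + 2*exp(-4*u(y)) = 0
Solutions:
 u(y) = log(-I*(C1 + 8*y)^(1/4))
 u(y) = log(I*(C1 + 8*y)^(1/4))
 u(y) = log(-(C1 + 8*y)^(1/4))
 u(y) = log(C1 + 8*y)/4


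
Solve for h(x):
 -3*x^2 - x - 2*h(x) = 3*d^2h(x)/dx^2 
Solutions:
 h(x) = C1*sin(sqrt(6)*x/3) + C2*cos(sqrt(6)*x/3) - 3*x^2/2 - x/2 + 9/2


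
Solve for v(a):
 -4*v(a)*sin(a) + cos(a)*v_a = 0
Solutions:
 v(a) = C1/cos(a)^4


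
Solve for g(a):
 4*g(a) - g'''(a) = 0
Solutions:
 g(a) = C3*exp(2^(2/3)*a) + (C1*sin(2^(2/3)*sqrt(3)*a/2) + C2*cos(2^(2/3)*sqrt(3)*a/2))*exp(-2^(2/3)*a/2)


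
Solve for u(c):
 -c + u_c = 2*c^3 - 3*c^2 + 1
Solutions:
 u(c) = C1 + c^4/2 - c^3 + c^2/2 + c


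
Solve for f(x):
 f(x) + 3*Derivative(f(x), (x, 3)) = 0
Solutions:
 f(x) = C3*exp(-3^(2/3)*x/3) + (C1*sin(3^(1/6)*x/2) + C2*cos(3^(1/6)*x/2))*exp(3^(2/3)*x/6)


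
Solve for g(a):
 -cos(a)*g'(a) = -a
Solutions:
 g(a) = C1 + Integral(a/cos(a), a)


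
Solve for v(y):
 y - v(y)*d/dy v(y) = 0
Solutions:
 v(y) = -sqrt(C1 + y^2)
 v(y) = sqrt(C1 + y^2)


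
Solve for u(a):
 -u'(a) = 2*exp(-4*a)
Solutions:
 u(a) = C1 + exp(-4*a)/2


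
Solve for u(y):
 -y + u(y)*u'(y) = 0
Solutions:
 u(y) = -sqrt(C1 + y^2)
 u(y) = sqrt(C1 + y^2)


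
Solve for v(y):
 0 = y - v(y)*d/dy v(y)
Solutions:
 v(y) = -sqrt(C1 + y^2)
 v(y) = sqrt(C1 + y^2)


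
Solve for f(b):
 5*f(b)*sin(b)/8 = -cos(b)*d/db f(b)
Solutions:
 f(b) = C1*cos(b)^(5/8)


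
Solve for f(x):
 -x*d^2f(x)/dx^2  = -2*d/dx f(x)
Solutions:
 f(x) = C1 + C2*x^3


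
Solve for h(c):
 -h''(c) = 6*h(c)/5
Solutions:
 h(c) = C1*sin(sqrt(30)*c/5) + C2*cos(sqrt(30)*c/5)


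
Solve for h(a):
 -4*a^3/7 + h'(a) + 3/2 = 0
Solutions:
 h(a) = C1 + a^4/7 - 3*a/2


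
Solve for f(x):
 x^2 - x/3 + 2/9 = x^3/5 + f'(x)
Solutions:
 f(x) = C1 - x^4/20 + x^3/3 - x^2/6 + 2*x/9


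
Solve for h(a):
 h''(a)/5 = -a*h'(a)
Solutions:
 h(a) = C1 + C2*erf(sqrt(10)*a/2)


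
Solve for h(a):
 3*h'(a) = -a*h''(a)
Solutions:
 h(a) = C1 + C2/a^2


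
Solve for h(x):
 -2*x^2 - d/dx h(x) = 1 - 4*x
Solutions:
 h(x) = C1 - 2*x^3/3 + 2*x^2 - x


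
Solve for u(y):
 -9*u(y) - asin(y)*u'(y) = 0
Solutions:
 u(y) = C1*exp(-9*Integral(1/asin(y), y))


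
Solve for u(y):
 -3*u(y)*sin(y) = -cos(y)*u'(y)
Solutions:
 u(y) = C1/cos(y)^3


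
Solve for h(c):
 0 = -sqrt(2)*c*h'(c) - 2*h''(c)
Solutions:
 h(c) = C1 + C2*erf(2^(1/4)*c/2)


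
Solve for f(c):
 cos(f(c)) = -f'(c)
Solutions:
 f(c) = pi - asin((C1 + exp(2*c))/(C1 - exp(2*c)))
 f(c) = asin((C1 + exp(2*c))/(C1 - exp(2*c)))


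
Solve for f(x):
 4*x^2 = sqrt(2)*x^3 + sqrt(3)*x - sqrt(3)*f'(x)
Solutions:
 f(x) = C1 + sqrt(6)*x^4/12 - 4*sqrt(3)*x^3/9 + x^2/2


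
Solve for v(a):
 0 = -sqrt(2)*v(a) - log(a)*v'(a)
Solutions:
 v(a) = C1*exp(-sqrt(2)*li(a))


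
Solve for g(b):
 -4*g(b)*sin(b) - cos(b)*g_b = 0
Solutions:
 g(b) = C1*cos(b)^4


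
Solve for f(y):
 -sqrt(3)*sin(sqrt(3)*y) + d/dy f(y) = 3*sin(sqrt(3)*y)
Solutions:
 f(y) = C1 - sqrt(3)*cos(sqrt(3)*y) - cos(sqrt(3)*y)


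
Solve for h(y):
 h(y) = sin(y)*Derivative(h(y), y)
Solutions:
 h(y) = C1*sqrt(cos(y) - 1)/sqrt(cos(y) + 1)


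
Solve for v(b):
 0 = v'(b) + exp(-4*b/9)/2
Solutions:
 v(b) = C1 + 9*exp(-4*b/9)/8


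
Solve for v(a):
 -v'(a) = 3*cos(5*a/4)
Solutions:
 v(a) = C1 - 12*sin(5*a/4)/5


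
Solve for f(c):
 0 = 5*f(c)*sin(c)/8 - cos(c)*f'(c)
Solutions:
 f(c) = C1/cos(c)^(5/8)


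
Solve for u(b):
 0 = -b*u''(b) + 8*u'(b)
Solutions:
 u(b) = C1 + C2*b^9


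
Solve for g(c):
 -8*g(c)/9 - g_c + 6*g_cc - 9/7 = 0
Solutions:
 g(c) = C1*exp(c*(3 - sqrt(201))/36) + C2*exp(c*(3 + sqrt(201))/36) - 81/56


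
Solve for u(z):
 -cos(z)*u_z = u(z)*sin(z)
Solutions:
 u(z) = C1*cos(z)


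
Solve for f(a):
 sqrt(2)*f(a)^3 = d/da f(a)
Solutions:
 f(a) = -sqrt(2)*sqrt(-1/(C1 + sqrt(2)*a))/2
 f(a) = sqrt(2)*sqrt(-1/(C1 + sqrt(2)*a))/2


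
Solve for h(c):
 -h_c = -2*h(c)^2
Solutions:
 h(c) = -1/(C1 + 2*c)


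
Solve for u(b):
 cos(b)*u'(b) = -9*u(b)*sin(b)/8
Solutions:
 u(b) = C1*cos(b)^(9/8)


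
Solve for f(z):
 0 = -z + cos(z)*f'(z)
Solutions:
 f(z) = C1 + Integral(z/cos(z), z)


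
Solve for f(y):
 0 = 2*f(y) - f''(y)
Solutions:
 f(y) = C1*exp(-sqrt(2)*y) + C2*exp(sqrt(2)*y)


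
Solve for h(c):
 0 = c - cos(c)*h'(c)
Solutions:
 h(c) = C1 + Integral(c/cos(c), c)


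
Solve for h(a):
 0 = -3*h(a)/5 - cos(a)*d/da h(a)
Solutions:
 h(a) = C1*(sin(a) - 1)^(3/10)/(sin(a) + 1)^(3/10)


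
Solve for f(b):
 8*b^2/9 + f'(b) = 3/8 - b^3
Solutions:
 f(b) = C1 - b^4/4 - 8*b^3/27 + 3*b/8


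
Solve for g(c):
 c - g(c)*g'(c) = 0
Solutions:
 g(c) = -sqrt(C1 + c^2)
 g(c) = sqrt(C1 + c^2)


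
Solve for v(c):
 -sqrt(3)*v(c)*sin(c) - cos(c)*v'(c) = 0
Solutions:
 v(c) = C1*cos(c)^(sqrt(3))


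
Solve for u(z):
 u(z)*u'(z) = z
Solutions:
 u(z) = -sqrt(C1 + z^2)
 u(z) = sqrt(C1 + z^2)


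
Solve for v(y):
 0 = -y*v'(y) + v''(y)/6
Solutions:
 v(y) = C1 + C2*erfi(sqrt(3)*y)


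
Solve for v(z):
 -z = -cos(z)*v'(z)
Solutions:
 v(z) = C1 + Integral(z/cos(z), z)


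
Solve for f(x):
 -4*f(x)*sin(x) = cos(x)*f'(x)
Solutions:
 f(x) = C1*cos(x)^4


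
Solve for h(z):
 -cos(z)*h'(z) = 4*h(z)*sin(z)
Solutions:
 h(z) = C1*cos(z)^4


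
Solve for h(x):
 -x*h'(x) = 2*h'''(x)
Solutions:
 h(x) = C1 + Integral(C2*airyai(-2^(2/3)*x/2) + C3*airybi(-2^(2/3)*x/2), x)


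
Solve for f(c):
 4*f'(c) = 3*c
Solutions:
 f(c) = C1 + 3*c^2/8


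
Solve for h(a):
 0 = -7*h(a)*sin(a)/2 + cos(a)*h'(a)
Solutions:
 h(a) = C1/cos(a)^(7/2)


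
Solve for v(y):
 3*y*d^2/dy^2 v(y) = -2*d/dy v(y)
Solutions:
 v(y) = C1 + C2*y^(1/3)


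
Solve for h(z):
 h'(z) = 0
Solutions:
 h(z) = C1


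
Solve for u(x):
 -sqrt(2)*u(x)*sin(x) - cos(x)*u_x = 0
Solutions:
 u(x) = C1*cos(x)^(sqrt(2))


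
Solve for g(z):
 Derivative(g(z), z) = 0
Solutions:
 g(z) = C1


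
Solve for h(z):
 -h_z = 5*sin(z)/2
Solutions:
 h(z) = C1 + 5*cos(z)/2


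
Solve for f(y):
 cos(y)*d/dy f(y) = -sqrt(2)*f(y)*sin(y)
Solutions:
 f(y) = C1*cos(y)^(sqrt(2))


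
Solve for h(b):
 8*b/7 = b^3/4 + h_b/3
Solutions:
 h(b) = C1 - 3*b^4/16 + 12*b^2/7


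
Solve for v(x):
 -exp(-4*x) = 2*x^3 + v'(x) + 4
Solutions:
 v(x) = C1 - x^4/2 - 4*x + exp(-4*x)/4


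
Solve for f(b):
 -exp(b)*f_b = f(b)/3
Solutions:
 f(b) = C1*exp(exp(-b)/3)


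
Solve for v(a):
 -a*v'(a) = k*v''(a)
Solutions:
 v(a) = C1 + C2*sqrt(k)*erf(sqrt(2)*a*sqrt(1/k)/2)


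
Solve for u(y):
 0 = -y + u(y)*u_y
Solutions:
 u(y) = -sqrt(C1 + y^2)
 u(y) = sqrt(C1 + y^2)


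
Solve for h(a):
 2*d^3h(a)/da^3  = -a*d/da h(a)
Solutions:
 h(a) = C1 + Integral(C2*airyai(-2^(2/3)*a/2) + C3*airybi(-2^(2/3)*a/2), a)


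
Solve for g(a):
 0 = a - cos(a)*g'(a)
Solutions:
 g(a) = C1 + Integral(a/cos(a), a)


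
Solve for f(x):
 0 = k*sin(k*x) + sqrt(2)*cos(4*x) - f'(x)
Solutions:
 f(x) = C1 + sqrt(2)*sin(4*x)/4 - cos(k*x)


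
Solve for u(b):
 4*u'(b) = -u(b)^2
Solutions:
 u(b) = 4/(C1 + b)


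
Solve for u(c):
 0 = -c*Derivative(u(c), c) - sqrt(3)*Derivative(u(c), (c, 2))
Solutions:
 u(c) = C1 + C2*erf(sqrt(2)*3^(3/4)*c/6)


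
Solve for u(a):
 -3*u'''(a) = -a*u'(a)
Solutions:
 u(a) = C1 + Integral(C2*airyai(3^(2/3)*a/3) + C3*airybi(3^(2/3)*a/3), a)


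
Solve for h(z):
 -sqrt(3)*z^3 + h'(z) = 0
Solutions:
 h(z) = C1 + sqrt(3)*z^4/4


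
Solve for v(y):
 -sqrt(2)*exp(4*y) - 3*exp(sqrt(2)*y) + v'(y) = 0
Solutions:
 v(y) = C1 + sqrt(2)*exp(4*y)/4 + 3*sqrt(2)*exp(sqrt(2)*y)/2


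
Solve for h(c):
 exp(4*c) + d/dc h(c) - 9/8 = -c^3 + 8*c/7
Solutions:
 h(c) = C1 - c^4/4 + 4*c^2/7 + 9*c/8 - exp(4*c)/4


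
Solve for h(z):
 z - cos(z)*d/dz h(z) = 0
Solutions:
 h(z) = C1 + Integral(z/cos(z), z)


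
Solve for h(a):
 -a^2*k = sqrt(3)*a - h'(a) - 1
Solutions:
 h(a) = C1 + a^3*k/3 + sqrt(3)*a^2/2 - a


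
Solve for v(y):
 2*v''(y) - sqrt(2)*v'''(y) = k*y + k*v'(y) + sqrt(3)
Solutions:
 v(y) = C1 + C2*exp(sqrt(2)*y*(1 - sqrt(-sqrt(2)*k + 1))/2) + C3*exp(sqrt(2)*y*(sqrt(-sqrt(2)*k + 1) + 1)/2) - y^2/2 - 2*y/k - sqrt(3)*y/k


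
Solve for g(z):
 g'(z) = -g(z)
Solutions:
 g(z) = C1*exp(-z)


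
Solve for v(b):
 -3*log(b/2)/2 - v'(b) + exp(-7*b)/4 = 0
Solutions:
 v(b) = C1 - 3*b*log(b)/2 + 3*b*(log(2) + 1)/2 - exp(-7*b)/28


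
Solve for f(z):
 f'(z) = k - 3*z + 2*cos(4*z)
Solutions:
 f(z) = C1 + k*z - 3*z^2/2 + sin(4*z)/2


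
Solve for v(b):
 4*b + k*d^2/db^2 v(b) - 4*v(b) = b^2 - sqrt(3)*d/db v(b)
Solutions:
 v(b) = C1*exp(b*(sqrt(16*k + 3) - sqrt(3))/(2*k)) + C2*exp(-b*(sqrt(16*k + 3) + sqrt(3))/(2*k)) - b^2/4 - sqrt(3)*b/8 + b - k/8 - 3/32 + sqrt(3)/4


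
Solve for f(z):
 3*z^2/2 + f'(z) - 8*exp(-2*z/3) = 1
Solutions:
 f(z) = C1 - z^3/2 + z - 12*exp(-2*z/3)


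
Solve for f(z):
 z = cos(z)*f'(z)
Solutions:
 f(z) = C1 + Integral(z/cos(z), z)


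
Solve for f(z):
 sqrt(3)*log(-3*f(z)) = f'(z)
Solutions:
 -sqrt(3)*Integral(1/(log(-_y) + log(3)), (_y, f(z)))/3 = C1 - z


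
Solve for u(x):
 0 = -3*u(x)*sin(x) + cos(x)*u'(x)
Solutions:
 u(x) = C1/cos(x)^3


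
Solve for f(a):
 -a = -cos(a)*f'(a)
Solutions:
 f(a) = C1 + Integral(a/cos(a), a)


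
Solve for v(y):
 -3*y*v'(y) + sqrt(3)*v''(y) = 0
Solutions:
 v(y) = C1 + C2*erfi(sqrt(2)*3^(1/4)*y/2)


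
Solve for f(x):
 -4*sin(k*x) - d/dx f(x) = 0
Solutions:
 f(x) = C1 + 4*cos(k*x)/k


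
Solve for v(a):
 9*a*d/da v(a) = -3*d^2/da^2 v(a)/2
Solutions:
 v(a) = C1 + C2*erf(sqrt(3)*a)


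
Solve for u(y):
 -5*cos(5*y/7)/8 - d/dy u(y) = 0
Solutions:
 u(y) = C1 - 7*sin(5*y/7)/8


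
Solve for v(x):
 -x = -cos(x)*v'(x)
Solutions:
 v(x) = C1 + Integral(x/cos(x), x)


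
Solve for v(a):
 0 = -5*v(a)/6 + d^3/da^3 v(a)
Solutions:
 v(a) = C3*exp(5^(1/3)*6^(2/3)*a/6) + (C1*sin(2^(2/3)*3^(1/6)*5^(1/3)*a/4) + C2*cos(2^(2/3)*3^(1/6)*5^(1/3)*a/4))*exp(-5^(1/3)*6^(2/3)*a/12)


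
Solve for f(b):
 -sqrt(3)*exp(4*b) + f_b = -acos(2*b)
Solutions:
 f(b) = C1 - b*acos(2*b) + sqrt(1 - 4*b^2)/2 + sqrt(3)*exp(4*b)/4


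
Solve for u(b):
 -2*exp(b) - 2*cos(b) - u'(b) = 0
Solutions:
 u(b) = C1 - 2*exp(b) - 2*sin(b)


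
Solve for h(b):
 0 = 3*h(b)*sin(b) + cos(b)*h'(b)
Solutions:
 h(b) = C1*cos(b)^3


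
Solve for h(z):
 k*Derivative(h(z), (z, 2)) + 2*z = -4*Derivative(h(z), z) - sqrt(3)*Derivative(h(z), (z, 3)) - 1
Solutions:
 h(z) = C1 + C2*exp(sqrt(3)*z*(-k + sqrt(k^2 - 16*sqrt(3)))/6) + C3*exp(-sqrt(3)*z*(k + sqrt(k^2 - 16*sqrt(3)))/6) + k*z/8 - z^2/4 - z/4


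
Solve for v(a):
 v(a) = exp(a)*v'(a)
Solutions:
 v(a) = C1*exp(-exp(-a))


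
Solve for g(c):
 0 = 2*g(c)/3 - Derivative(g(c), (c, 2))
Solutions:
 g(c) = C1*exp(-sqrt(6)*c/3) + C2*exp(sqrt(6)*c/3)


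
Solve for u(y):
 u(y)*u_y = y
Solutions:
 u(y) = -sqrt(C1 + y^2)
 u(y) = sqrt(C1 + y^2)


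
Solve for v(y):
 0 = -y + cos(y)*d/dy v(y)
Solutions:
 v(y) = C1 + Integral(y/cos(y), y)


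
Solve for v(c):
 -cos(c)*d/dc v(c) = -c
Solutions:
 v(c) = C1 + Integral(c/cos(c), c)


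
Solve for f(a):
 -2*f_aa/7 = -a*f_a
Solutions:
 f(a) = C1 + C2*erfi(sqrt(7)*a/2)


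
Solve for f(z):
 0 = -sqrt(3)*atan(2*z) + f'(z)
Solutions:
 f(z) = C1 + sqrt(3)*(z*atan(2*z) - log(4*z^2 + 1)/4)


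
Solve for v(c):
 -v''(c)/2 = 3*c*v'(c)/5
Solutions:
 v(c) = C1 + C2*erf(sqrt(15)*c/5)


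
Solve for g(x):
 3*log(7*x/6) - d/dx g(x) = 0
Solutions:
 g(x) = C1 + 3*x*log(x) - 3*x + x*log(343/216)


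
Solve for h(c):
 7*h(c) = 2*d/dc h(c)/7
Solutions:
 h(c) = C1*exp(49*c/2)


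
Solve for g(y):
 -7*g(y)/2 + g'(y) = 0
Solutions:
 g(y) = C1*exp(7*y/2)


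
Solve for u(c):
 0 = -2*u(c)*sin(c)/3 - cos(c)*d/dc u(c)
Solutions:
 u(c) = C1*cos(c)^(2/3)


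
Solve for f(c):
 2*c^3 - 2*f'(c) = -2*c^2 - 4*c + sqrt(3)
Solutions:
 f(c) = C1 + c^4/4 + c^3/3 + c^2 - sqrt(3)*c/2


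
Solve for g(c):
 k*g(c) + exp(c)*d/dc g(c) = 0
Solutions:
 g(c) = C1*exp(k*exp(-c))


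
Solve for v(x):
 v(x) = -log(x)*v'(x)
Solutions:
 v(x) = C1*exp(-li(x))


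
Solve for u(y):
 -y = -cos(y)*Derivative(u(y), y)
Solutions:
 u(y) = C1 + Integral(y/cos(y), y)


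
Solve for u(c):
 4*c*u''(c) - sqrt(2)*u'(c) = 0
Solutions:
 u(c) = C1 + C2*c^(sqrt(2)/4 + 1)


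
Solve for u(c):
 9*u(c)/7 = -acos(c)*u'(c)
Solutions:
 u(c) = C1*exp(-9*Integral(1/acos(c), c)/7)


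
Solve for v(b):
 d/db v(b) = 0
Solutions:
 v(b) = C1


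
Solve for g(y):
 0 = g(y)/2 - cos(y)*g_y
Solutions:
 g(y) = C1*(sin(y) + 1)^(1/4)/(sin(y) - 1)^(1/4)


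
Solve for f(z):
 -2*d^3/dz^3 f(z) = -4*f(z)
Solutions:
 f(z) = C3*exp(2^(1/3)*z) + (C1*sin(2^(1/3)*sqrt(3)*z/2) + C2*cos(2^(1/3)*sqrt(3)*z/2))*exp(-2^(1/3)*z/2)


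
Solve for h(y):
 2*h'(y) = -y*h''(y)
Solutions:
 h(y) = C1 + C2/y


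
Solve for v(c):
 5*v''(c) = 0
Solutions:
 v(c) = C1 + C2*c


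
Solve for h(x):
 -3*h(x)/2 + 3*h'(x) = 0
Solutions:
 h(x) = C1*exp(x/2)


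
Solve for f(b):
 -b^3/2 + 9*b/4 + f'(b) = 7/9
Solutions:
 f(b) = C1 + b^4/8 - 9*b^2/8 + 7*b/9


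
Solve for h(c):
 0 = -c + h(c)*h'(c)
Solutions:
 h(c) = -sqrt(C1 + c^2)
 h(c) = sqrt(C1 + c^2)


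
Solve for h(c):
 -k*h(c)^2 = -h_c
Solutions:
 h(c) = -1/(C1 + c*k)


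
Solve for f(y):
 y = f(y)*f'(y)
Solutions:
 f(y) = -sqrt(C1 + y^2)
 f(y) = sqrt(C1 + y^2)


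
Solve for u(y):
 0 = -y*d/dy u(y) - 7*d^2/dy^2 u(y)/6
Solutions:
 u(y) = C1 + C2*erf(sqrt(21)*y/7)


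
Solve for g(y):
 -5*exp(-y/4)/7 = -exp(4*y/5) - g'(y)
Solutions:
 g(y) = C1 - 5*exp(4*y/5)/4 - 20*exp(-y/4)/7


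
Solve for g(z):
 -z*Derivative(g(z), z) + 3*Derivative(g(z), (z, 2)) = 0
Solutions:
 g(z) = C1 + C2*erfi(sqrt(6)*z/6)


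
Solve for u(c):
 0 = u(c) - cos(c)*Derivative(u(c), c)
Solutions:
 u(c) = C1*sqrt(sin(c) + 1)/sqrt(sin(c) - 1)


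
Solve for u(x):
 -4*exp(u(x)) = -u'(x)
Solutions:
 u(x) = log(-1/(C1 + 4*x))


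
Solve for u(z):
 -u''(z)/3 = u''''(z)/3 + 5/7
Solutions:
 u(z) = C1 + C2*z + C3*sin(z) + C4*cos(z) - 15*z^2/14


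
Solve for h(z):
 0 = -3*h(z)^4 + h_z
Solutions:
 h(z) = (-1/(C1 + 9*z))^(1/3)
 h(z) = (-1/(C1 + 3*z))^(1/3)*(-3^(2/3) - 3*3^(1/6)*I)/6
 h(z) = (-1/(C1 + 3*z))^(1/3)*(-3^(2/3) + 3*3^(1/6)*I)/6


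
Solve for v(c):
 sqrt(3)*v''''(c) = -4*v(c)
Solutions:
 v(c) = (C1*sin(3^(7/8)*c/3) + C2*cos(3^(7/8)*c/3))*exp(-3^(7/8)*c/3) + (C3*sin(3^(7/8)*c/3) + C4*cos(3^(7/8)*c/3))*exp(3^(7/8)*c/3)


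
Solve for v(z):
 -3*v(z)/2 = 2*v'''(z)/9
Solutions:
 v(z) = C3*exp(-3*2^(1/3)*z/2) + (C1*sin(3*2^(1/3)*sqrt(3)*z/4) + C2*cos(3*2^(1/3)*sqrt(3)*z/4))*exp(3*2^(1/3)*z/4)


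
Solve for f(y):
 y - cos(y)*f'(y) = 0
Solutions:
 f(y) = C1 + Integral(y/cos(y), y)


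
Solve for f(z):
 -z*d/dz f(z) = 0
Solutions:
 f(z) = C1


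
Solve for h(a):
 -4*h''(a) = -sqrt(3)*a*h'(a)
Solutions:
 h(a) = C1 + C2*erfi(sqrt(2)*3^(1/4)*a/4)


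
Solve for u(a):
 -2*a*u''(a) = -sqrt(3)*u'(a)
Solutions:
 u(a) = C1 + C2*a^(sqrt(3)/2 + 1)


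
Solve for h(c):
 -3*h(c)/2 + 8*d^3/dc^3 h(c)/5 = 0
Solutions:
 h(c) = C3*exp(15^(1/3)*2^(2/3)*c/4) + (C1*sin(2^(2/3)*3^(5/6)*5^(1/3)*c/8) + C2*cos(2^(2/3)*3^(5/6)*5^(1/3)*c/8))*exp(-15^(1/3)*2^(2/3)*c/8)


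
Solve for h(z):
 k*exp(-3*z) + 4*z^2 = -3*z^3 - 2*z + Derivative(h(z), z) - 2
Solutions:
 h(z) = C1 - k*exp(-3*z)/3 + 3*z^4/4 + 4*z^3/3 + z^2 + 2*z


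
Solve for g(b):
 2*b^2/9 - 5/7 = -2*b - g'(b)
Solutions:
 g(b) = C1 - 2*b^3/27 - b^2 + 5*b/7


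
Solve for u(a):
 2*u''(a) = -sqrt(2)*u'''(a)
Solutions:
 u(a) = C1 + C2*a + C3*exp(-sqrt(2)*a)


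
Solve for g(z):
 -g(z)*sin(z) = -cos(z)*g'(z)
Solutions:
 g(z) = C1/cos(z)


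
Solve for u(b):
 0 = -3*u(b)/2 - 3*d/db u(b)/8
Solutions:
 u(b) = C1*exp(-4*b)


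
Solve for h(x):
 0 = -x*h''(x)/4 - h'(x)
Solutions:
 h(x) = C1 + C2/x^3


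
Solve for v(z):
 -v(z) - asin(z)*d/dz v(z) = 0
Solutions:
 v(z) = C1*exp(-Integral(1/asin(z), z))


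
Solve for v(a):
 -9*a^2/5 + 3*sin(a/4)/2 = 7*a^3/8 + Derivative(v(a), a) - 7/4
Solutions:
 v(a) = C1 - 7*a^4/32 - 3*a^3/5 + 7*a/4 - 6*cos(a/4)


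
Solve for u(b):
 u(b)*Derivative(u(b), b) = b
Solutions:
 u(b) = -sqrt(C1 + b^2)
 u(b) = sqrt(C1 + b^2)


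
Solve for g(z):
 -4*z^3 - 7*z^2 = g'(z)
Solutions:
 g(z) = C1 - z^4 - 7*z^3/3


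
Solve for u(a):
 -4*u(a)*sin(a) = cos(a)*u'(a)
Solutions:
 u(a) = C1*cos(a)^4


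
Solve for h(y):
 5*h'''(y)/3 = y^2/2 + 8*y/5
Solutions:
 h(y) = C1 + C2*y + C3*y^2 + y^5/200 + y^4/25


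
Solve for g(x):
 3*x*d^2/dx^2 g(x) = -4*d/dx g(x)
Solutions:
 g(x) = C1 + C2/x^(1/3)


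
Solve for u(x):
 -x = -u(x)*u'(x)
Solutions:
 u(x) = -sqrt(C1 + x^2)
 u(x) = sqrt(C1 + x^2)


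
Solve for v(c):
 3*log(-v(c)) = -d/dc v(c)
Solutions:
 -li(-v(c)) = C1 - 3*c


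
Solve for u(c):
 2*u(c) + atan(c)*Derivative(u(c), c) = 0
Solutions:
 u(c) = C1*exp(-2*Integral(1/atan(c), c))


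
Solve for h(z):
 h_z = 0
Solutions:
 h(z) = C1


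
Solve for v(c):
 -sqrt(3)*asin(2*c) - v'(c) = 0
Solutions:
 v(c) = C1 - sqrt(3)*(c*asin(2*c) + sqrt(1 - 4*c^2)/2)


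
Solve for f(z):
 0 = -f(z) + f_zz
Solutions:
 f(z) = C1*exp(-z) + C2*exp(z)


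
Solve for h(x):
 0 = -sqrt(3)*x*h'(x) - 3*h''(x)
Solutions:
 h(x) = C1 + C2*erf(sqrt(2)*3^(3/4)*x/6)


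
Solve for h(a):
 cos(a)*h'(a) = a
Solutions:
 h(a) = C1 + Integral(a/cos(a), a)


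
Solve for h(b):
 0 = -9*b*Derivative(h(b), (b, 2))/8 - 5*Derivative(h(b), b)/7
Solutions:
 h(b) = C1 + C2*b^(23/63)


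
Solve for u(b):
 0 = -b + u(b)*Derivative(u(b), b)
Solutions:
 u(b) = -sqrt(C1 + b^2)
 u(b) = sqrt(C1 + b^2)


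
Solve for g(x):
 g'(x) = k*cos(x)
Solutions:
 g(x) = C1 + k*sin(x)


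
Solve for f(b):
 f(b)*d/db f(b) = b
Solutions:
 f(b) = -sqrt(C1 + b^2)
 f(b) = sqrt(C1 + b^2)


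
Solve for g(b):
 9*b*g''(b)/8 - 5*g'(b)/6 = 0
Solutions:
 g(b) = C1 + C2*b^(47/27)


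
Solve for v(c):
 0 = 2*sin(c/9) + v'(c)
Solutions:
 v(c) = C1 + 18*cos(c/9)


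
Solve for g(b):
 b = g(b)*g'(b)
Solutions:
 g(b) = -sqrt(C1 + b^2)
 g(b) = sqrt(C1 + b^2)


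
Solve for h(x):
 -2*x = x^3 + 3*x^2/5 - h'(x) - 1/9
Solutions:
 h(x) = C1 + x^4/4 + x^3/5 + x^2 - x/9


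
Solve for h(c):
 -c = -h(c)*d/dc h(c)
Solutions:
 h(c) = -sqrt(C1 + c^2)
 h(c) = sqrt(C1 + c^2)


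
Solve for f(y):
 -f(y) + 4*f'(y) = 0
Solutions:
 f(y) = C1*exp(y/4)


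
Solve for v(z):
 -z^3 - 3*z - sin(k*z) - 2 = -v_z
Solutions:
 v(z) = C1 + z^4/4 + 3*z^2/2 + 2*z - cos(k*z)/k


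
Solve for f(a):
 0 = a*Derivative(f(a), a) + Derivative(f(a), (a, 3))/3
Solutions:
 f(a) = C1 + Integral(C2*airyai(-3^(1/3)*a) + C3*airybi(-3^(1/3)*a), a)


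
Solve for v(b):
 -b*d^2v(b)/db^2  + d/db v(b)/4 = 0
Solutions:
 v(b) = C1 + C2*b^(5/4)


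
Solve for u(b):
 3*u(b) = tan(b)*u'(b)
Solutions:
 u(b) = C1*sin(b)^3


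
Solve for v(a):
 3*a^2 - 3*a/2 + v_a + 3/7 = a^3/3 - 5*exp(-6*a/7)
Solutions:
 v(a) = C1 + a^4/12 - a^3 + 3*a^2/4 - 3*a/7 + 35*exp(-6*a/7)/6


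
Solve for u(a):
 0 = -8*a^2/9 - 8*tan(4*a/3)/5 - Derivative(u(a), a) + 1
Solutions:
 u(a) = C1 - 8*a^3/27 + a + 6*log(cos(4*a/3))/5


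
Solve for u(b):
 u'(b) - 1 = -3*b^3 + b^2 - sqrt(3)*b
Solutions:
 u(b) = C1 - 3*b^4/4 + b^3/3 - sqrt(3)*b^2/2 + b


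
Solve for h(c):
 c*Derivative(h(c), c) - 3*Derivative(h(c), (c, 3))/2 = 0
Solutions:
 h(c) = C1 + Integral(C2*airyai(2^(1/3)*3^(2/3)*c/3) + C3*airybi(2^(1/3)*3^(2/3)*c/3), c)


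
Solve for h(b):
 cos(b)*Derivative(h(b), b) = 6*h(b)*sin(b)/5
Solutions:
 h(b) = C1/cos(b)^(6/5)


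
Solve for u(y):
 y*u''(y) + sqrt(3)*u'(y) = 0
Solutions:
 u(y) = C1 + C2*y^(1 - sqrt(3))


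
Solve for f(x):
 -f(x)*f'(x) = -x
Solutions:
 f(x) = -sqrt(C1 + x^2)
 f(x) = sqrt(C1 + x^2)


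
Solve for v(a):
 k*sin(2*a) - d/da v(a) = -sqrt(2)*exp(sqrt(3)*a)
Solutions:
 v(a) = C1 - k*cos(2*a)/2 + sqrt(6)*exp(sqrt(3)*a)/3


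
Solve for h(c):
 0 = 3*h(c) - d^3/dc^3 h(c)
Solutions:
 h(c) = C3*exp(3^(1/3)*c) + (C1*sin(3^(5/6)*c/2) + C2*cos(3^(5/6)*c/2))*exp(-3^(1/3)*c/2)


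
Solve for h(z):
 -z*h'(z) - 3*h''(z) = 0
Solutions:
 h(z) = C1 + C2*erf(sqrt(6)*z/6)


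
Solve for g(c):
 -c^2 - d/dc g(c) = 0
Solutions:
 g(c) = C1 - c^3/3


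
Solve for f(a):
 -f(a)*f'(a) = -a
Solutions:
 f(a) = -sqrt(C1 + a^2)
 f(a) = sqrt(C1 + a^2)


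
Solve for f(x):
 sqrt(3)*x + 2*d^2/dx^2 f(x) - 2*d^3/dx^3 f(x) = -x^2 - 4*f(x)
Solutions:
 f(x) = C1*exp(x*(-(3*sqrt(87) + 28)^(1/3) - 1/(3*sqrt(87) + 28)^(1/3) + 2)/6)*sin(sqrt(3)*x*(-(3*sqrt(87) + 28)^(1/3) + (3*sqrt(87) + 28)^(-1/3))/6) + C2*exp(x*(-(3*sqrt(87) + 28)^(1/3) - 1/(3*sqrt(87) + 28)^(1/3) + 2)/6)*cos(sqrt(3)*x*(-(3*sqrt(87) + 28)^(1/3) + (3*sqrt(87) + 28)^(-1/3))/6) + C3*exp(x*((3*sqrt(87) + 28)^(-1/3) + 1 + (3*sqrt(87) + 28)^(1/3))/3) - x^2/4 - sqrt(3)*x/4 + 1/4
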